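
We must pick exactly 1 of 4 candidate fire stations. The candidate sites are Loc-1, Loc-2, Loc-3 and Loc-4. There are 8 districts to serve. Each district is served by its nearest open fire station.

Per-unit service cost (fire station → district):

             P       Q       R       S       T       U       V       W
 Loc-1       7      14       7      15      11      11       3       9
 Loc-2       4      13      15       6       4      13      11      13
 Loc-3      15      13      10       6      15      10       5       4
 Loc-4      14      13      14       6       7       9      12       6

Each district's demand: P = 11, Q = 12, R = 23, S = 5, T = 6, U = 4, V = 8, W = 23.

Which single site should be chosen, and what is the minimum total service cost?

Choose Loc-1 only; total service cost 822.

With exactly 1 open, each district uses its cheapest among the chosen.
{Loc-1}: P→Loc-1 7·11=77, Q→Loc-1 14·12=168, R→Loc-1 7·23=161, S→Loc-1 15·5=75, T→Loc-1 11·6=66, U→Loc-1 11·4=44, V→Loc-1 3·8=24, W→Loc-1 9·23=207. Service cost 822.
{Loc-3}: service cost 843
{Loc-4}: service cost 974
Among all 4 size-1 choices, {Loc-1} is lowest.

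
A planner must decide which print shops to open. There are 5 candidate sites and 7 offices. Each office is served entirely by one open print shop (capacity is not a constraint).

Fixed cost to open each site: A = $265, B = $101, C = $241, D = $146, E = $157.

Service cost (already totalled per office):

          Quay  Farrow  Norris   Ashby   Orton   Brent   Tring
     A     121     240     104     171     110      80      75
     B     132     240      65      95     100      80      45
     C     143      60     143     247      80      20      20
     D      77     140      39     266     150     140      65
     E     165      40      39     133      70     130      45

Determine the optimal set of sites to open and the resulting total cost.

Open B and E; minimum total cost 759.

For any fixed open set, each office goes to its cheapest open site; total = fixed + service.
{B, E}: Quay→B 132, Farrow→E 40, Norris→E 39, Ashby→B 95, Orton→E 70, Brent→B 80, Tring→B 45. Service 501; fixed 258; total 759.
{E}: Quay→E 165, Farrow→E 40, Norris→E 39, Ashby→E 133, Orton→E 70, Brent→E 130, Tring→E 45. Service 622; fixed 157; total 779.
{B, C}: service 472 + fixed 342 = 814
{A, B, C, D, E}: Quay→D 77, Farrow→E 40, Norris→D 39, Ashby→B 95, Orton→E 70, Brent→C 20, Tring→C 20. Service 361; fixed 910; total 1271.
No other subset beats 759.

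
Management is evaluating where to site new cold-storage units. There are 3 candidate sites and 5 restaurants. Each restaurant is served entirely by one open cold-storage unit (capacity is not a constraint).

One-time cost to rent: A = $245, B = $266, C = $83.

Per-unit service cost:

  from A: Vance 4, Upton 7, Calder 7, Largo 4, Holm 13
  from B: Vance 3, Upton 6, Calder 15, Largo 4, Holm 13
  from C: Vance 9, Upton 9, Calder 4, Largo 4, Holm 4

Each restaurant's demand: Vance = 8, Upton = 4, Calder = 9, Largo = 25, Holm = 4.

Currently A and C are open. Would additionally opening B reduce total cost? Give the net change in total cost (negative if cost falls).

Current service cost with {A, C}: 212.
Adding B: each restaurant re-picks its cheapest; new service cost 200, saving 12.
Extra fixed cost: 266. Net change = 266 − 12 = 254.
(Totals: 540 → 794.)

No — net change +254 (cost rises by 254).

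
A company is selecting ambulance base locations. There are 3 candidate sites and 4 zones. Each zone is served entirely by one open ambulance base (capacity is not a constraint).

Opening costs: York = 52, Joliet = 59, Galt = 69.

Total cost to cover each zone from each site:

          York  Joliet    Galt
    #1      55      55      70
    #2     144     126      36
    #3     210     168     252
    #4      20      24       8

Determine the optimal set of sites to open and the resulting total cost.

For any fixed open set, each zone goes to its cheapest open site; total = fixed + service.
{Joliet, Galt}: #1→Joliet 55, #2→Galt 36, #3→Joliet 168, #4→Galt 8. Service 267; fixed 128; total 395.
{York, Galt}: service 309 + fixed 121 = 430
{Joliet}: service 373 + fixed 59 = 432
{York, Joliet, Galt}: service 267 + fixed 180 = 447
No other subset beats 395.

Open Joliet and Galt; minimum total cost 395.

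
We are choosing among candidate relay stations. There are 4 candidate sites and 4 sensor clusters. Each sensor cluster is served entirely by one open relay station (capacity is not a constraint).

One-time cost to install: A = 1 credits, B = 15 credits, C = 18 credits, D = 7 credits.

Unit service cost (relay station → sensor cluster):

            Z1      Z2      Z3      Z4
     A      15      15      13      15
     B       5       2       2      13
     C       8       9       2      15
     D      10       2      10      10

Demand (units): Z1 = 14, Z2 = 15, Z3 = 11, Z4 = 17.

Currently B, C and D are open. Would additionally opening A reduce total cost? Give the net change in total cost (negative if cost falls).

No — net change +1 (cost rises by 1).

Current service cost with {B, C, D}: 292.
Adding A: each sensor cluster re-picks its cheapest; new service cost 292, saving 0.
Extra fixed cost: 1. Net change = 1 − 0 = 1.
(Totals: 332 → 333.)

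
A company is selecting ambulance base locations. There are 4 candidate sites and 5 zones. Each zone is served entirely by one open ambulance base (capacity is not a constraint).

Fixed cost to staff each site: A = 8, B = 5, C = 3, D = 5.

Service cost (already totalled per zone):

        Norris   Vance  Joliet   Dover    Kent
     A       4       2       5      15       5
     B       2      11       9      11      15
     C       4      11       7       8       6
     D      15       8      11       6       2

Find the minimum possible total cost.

Minimum total cost: 32

For any fixed open set, each zone goes to its cheapest open site; total = fixed + service.
{A, D}: Norris→A 4, Vance→A 2, Joliet→A 5, Dover→D 6, Kent→D 2. Service 19; fixed 13; total 32.
{A, B, D}: service 17 + fixed 18 = 35
{A, C}: Norris→A 4, Vance→A 2, Joliet→A 5, Dover→C 8, Kent→A 5. Service 24; fixed 11; total 35.
{A, B, C, D}: service 17 + fixed 21 = 38
(All 15 nonempty subsets were checked; A and D is lowest.)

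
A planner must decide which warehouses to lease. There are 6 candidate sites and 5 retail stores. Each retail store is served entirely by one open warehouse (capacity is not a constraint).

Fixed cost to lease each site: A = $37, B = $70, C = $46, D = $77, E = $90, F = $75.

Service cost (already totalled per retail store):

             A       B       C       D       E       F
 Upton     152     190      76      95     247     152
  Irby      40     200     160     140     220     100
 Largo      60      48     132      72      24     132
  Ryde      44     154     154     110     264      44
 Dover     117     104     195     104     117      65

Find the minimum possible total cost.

Minimum total cost: 420

For any fixed open set, each retail store goes to its cheapest open site; total = fixed + service.
{A, C}: Upton→C 76, Irby→A 40, Largo→A 60, Ryde→A 44, Dover→A 117. Service 337; fixed 83; total 420.
{A, C, F}: Upton→C 76, Irby→A 40, Largo→A 60, Ryde→A 44, Dover→F 65. Service 285; fixed 158; total 443.
{A}: service 413 + fixed 37 = 450
{A, B, C, D, E, F}: service 249 + fixed 395 = 644
No other subset beats 420.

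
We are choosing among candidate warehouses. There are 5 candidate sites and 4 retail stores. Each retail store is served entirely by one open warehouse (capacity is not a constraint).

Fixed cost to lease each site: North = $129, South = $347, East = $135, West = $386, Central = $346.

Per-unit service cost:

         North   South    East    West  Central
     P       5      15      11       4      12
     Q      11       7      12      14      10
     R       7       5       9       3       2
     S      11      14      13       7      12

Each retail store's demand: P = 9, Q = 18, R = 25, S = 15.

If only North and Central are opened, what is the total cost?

Total cost: 915

Each retail store is assigned to its cheapest site among the open ones.
{North, Central}: P→North 5·9=45, Q→Central 10·18=180, R→Central 2·25=50, S→North 11·15=165. Service 440; fixed 475; total 915.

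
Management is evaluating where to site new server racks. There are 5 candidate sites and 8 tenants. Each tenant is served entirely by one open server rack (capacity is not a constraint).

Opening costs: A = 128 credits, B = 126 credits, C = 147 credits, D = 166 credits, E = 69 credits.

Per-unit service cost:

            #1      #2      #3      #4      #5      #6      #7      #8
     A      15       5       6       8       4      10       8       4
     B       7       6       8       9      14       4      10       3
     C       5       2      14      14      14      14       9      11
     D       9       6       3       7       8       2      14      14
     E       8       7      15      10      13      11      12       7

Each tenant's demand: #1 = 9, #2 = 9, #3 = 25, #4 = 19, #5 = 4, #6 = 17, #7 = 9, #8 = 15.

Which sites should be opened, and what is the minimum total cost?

For any fixed open set, each tenant goes to its cheapest open site; total = fixed + service.
{A, D}: #1→D 9·9=81, #2→A 5·9=45, #3→D 3·25=75, #4→D 7·19=133, #5→A 4·4=16, #6→D 2·17=34, #7→A 8·9=72, #8→A 4·15=60. Service 516; fixed 294; total 810.
{B, D}: service 526 + fixed 292 = 818
{D, E}: service 613 + fixed 235 = 848
{A, B, C, D, E}: service 438 + fixed 636 = 1074
No other subset beats 810.

Open A and D; minimum total cost 810.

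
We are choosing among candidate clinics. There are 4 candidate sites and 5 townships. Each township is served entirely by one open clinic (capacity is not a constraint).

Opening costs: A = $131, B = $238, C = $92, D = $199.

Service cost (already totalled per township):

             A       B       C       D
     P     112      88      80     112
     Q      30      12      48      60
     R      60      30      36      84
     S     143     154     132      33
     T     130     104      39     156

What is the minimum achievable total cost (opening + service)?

Minimum total cost: 427

For any fixed open set, each township goes to its cheapest open site; total = fixed + service.
{C}: P→C 80, Q→C 48, R→C 36, S→C 132, T→C 39. Service 335; fixed 92; total 427.
{C, D}: service 236 + fixed 291 = 527
{A, C}: service 317 + fixed 223 = 540
{A, B, C, D}: P→C 80, Q→B 12, R→B 30, S→D 33, T→C 39. Service 194; fixed 660; total 854.
(All 15 nonempty subsets were checked; C only is lowest.)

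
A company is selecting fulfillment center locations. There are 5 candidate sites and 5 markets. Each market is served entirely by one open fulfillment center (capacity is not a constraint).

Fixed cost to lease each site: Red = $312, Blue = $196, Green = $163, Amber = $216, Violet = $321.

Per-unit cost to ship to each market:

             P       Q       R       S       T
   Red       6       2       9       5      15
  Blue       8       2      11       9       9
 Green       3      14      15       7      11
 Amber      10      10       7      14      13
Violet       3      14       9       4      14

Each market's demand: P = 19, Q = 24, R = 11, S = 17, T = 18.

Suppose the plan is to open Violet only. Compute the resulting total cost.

Total cost: 1133

Each market is assigned to its cheapest site among the open ones.
{Violet}: P→Violet 3·19=57, Q→Violet 14·24=336, R→Violet 9·11=99, S→Violet 4·17=68, T→Violet 14·18=252. Service 812; fixed 321; total 1133.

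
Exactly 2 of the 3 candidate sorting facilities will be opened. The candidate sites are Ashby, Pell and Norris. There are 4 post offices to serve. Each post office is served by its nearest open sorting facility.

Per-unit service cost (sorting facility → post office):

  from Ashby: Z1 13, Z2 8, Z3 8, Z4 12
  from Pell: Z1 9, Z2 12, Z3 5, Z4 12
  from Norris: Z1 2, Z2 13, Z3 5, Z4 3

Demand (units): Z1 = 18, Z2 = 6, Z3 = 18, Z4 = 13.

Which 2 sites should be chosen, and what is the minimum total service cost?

With exactly 2 open, each post office uses its cheapest among the chosen.
{Ashby, Norris}: Z1→Norris 2·18=36, Z2→Ashby 8·6=48, Z3→Norris 5·18=90, Z4→Norris 3·13=39. Service cost 213.
{Pell, Norris}: service cost 237
{Ashby, Pell}: service cost 456
Among all 3 size-2 choices, {Ashby, Norris} is lowest.

Choose Ashby and Norris; total service cost 213.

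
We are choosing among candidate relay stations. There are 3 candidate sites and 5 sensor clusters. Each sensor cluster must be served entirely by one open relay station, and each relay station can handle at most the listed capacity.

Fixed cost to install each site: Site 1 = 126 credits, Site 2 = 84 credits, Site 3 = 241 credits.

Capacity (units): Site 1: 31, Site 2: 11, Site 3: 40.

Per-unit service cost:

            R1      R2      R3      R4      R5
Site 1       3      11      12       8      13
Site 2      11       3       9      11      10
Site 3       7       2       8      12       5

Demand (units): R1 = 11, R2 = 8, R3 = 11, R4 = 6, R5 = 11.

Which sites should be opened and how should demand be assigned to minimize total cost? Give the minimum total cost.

Open {Site 1, Site 3}: R1→Site 1 3·11=33, R2→Site 3 2·8=16, R3→Site 3 8·11=88, R4→Site 1 8·6=48, R5→Site 3 5·11=55.
Loads: Site 1 carries 17/31, Site 3 carries 30/40. Service 240; fixed 367; total 607.
Next best feasible plan costs 631.

Minimum total cost: 607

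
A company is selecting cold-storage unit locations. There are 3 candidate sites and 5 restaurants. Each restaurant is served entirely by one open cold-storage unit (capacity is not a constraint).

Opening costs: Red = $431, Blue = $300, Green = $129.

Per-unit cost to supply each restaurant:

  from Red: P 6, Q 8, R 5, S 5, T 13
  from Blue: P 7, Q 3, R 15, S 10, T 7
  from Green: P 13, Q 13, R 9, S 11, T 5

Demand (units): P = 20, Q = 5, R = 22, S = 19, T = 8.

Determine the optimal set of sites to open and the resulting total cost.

Open Red only; minimum total cost 900.

For any fixed open set, each restaurant goes to its cheapest open site; total = fixed + service.
{Red}: P→Red 6·20=120, Q→Red 8·5=40, R→Red 5·22=110, S→Red 5·19=95, T→Red 13·8=104. Service 469; fixed 431; total 900.
{Green}: P→Green 13·20=260, Q→Green 13·5=65, R→Green 9·22=198, S→Green 11·19=209, T→Green 5·8=40. Service 772; fixed 129; total 901.
{Red, Green}: service 405 + fixed 560 = 965
{Red, Blue, Green}: P→Red 6·20=120, Q→Blue 3·5=15, R→Red 5·22=110, S→Red 5·19=95, T→Green 5·8=40. Service 380; fixed 860; total 1240.
(All 7 nonempty subsets were checked; Red only is lowest.)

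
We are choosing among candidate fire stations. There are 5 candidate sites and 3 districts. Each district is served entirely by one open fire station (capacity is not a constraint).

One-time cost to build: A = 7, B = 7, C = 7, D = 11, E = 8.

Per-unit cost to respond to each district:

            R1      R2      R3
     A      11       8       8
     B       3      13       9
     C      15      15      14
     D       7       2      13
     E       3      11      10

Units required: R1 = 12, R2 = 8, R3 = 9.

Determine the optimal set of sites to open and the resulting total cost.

For any fixed open set, each district goes to its cheapest open site; total = fixed + service.
{A, B, D}: R1→B 3·12=36, R2→D 2·8=16, R3→A 8·9=72. Service 124; fixed 25; total 149.
{A, D, E}: R1→E 3·12=36, R2→D 2·8=16, R3→A 8·9=72. Service 124; fixed 26; total 150.
{B, D}: R1→B 3·12=36, R2→D 2·8=16, R3→B 9·9=81. Service 133; fixed 18; total 151.
{A, B, C, D, E}: service 124 + fixed 40 = 164
No other subset beats 149.

Open A, B and D; minimum total cost 149.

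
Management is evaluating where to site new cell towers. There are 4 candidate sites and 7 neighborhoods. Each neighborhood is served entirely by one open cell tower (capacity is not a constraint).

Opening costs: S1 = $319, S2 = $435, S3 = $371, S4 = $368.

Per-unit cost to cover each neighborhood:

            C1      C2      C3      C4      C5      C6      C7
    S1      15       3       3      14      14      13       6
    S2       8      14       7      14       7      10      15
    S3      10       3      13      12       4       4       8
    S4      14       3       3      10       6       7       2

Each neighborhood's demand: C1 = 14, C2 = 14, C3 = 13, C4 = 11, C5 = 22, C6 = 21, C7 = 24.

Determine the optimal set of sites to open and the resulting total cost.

Open S4 only; minimum total cost 1082.

For any fixed open set, each neighborhood goes to its cheapest open site; total = fixed + service.
{S4}: C1→S4 14·14=196, C2→S4 3·14=42, C3→S4 3·13=39, C4→S4 10·11=110, C5→S4 6·22=132, C6→S4 7·21=147, C7→S4 2·24=48. Service 714; fixed 368; total 1082.
{S3}: service 847 + fixed 371 = 1218
{S3, S4}: service 551 + fixed 739 = 1290
{S1, S2, S3, S4}: service 523 + fixed 1493 = 2016
No other subset beats 1082.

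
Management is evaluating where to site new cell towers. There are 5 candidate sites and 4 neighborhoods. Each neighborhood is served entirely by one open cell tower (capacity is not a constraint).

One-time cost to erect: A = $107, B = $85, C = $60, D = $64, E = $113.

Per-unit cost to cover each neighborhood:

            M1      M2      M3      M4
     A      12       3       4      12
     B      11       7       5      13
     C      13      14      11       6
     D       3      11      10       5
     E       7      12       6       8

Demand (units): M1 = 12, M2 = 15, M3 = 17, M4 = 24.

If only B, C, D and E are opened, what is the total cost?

Total cost: 668

Each neighborhood is assigned to its cheapest site among the open ones.
{B, C, D, E}: M1→D 3·12=36, M2→B 7·15=105, M3→B 5·17=85, M4→D 5·24=120. Service 346; fixed 322; total 668.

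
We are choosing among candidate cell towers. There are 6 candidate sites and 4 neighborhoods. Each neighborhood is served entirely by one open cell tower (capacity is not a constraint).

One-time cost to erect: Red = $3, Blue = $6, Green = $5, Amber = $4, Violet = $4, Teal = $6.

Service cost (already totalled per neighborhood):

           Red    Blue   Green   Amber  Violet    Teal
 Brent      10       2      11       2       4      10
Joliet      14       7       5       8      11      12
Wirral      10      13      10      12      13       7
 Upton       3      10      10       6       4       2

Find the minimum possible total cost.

Minimum total cost: 29

For any fixed open set, each neighborhood goes to its cheapest open site; total = fixed + service.
{Amber, Teal}: Brent→Amber 2, Joliet→Amber 8, Wirral→Teal 7, Upton→Teal 2. Service 19; fixed 10; total 29.
{Red, Amber}: Brent→Amber 2, Joliet→Amber 8, Wirral→Red 10, Upton→Red 3. Service 23; fixed 7; total 30.
{Blue, Teal}: Brent→Blue 2, Joliet→Blue 7, Wirral→Teal 7, Upton→Teal 2. Service 18; fixed 12; total 30.
{Red, Blue, Green, Amber, Violet, Teal}: Brent→Blue 2, Joliet→Green 5, Wirral→Teal 7, Upton→Teal 2. Service 16; fixed 28; total 44.
No other subset beats 29.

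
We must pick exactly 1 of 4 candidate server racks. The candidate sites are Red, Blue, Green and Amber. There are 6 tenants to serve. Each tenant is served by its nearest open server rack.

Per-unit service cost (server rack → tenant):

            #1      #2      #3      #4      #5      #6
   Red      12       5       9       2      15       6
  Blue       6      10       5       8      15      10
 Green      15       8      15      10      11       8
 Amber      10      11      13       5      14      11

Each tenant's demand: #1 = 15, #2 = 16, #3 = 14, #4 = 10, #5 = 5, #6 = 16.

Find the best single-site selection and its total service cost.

Choose Red only; total service cost 577.

With exactly 1 open, each tenant uses its cheapest among the chosen.
{Red}: #1→Red 12·15=180, #2→Red 5·16=80, #3→Red 9·14=126, #4→Red 2·10=20, #5→Red 15·5=75, #6→Red 6·16=96. Service cost 577.
{Blue}: service cost 635
{Amber}: service cost 804
Among all 4 size-1 choices, {Red} is lowest.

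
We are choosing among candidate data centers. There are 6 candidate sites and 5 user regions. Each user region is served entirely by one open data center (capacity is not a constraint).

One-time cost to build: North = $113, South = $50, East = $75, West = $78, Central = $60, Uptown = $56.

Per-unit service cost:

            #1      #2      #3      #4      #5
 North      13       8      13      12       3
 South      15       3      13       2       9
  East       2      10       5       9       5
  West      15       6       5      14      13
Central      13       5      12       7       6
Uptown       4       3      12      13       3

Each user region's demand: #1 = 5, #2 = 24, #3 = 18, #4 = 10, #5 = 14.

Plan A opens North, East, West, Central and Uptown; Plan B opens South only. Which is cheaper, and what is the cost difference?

Plan B is cheaper by 89.

Plan A: {North, East, West, Central, Uptown}: #1→East 2·5=10, #2→Uptown 3·24=72, #3→East 5·18=90, #4→Central 7·10=70, #5→North 3·14=42. Service 284; fixed 382; total 666.
Plan B: {South}: #1→South 15·5=75, #2→South 3·24=72, #3→South 13·18=234, #4→South 2·10=20, #5→South 9·14=126. Service 527; fixed 50; total 577.
Difference: |666 − 577| = 89.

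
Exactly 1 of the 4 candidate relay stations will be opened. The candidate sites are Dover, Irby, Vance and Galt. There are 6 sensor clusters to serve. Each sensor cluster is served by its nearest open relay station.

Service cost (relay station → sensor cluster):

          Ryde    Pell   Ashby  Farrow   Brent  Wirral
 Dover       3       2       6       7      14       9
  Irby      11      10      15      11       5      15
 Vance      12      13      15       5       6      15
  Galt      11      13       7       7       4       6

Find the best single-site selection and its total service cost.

Choose Dover only; total service cost 41.

With exactly 1 open, each sensor cluster uses its cheapest among the chosen.
{Dover}: Ryde→Dover 3, Pell→Dover 2, Ashby→Dover 6, Farrow→Dover 7, Brent→Dover 14, Wirral→Dover 9. Service cost 41.
{Galt}: service cost 48
{Vance}: service cost 66
Among all 4 size-1 choices, {Dover} is lowest.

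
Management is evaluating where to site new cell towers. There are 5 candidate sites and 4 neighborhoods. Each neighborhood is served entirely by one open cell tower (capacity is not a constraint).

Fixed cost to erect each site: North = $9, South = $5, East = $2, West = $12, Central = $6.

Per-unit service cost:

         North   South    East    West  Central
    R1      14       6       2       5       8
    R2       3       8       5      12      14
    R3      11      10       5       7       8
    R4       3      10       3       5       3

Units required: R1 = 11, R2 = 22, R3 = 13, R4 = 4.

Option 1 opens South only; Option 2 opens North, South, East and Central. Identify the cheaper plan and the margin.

Option 1: {South}: R1→South 6·11=66, R2→South 8·22=176, R3→South 10·13=130, R4→South 10·4=40. Service 412; fixed 5; total 417.
Option 2: {North, South, East, Central}: R1→East 2·11=22, R2→North 3·22=66, R3→East 5·13=65, R4→North 3·4=12. Service 165; fixed 22; total 187.
Difference: |417 − 187| = 230.

Option 2 is cheaper by 230.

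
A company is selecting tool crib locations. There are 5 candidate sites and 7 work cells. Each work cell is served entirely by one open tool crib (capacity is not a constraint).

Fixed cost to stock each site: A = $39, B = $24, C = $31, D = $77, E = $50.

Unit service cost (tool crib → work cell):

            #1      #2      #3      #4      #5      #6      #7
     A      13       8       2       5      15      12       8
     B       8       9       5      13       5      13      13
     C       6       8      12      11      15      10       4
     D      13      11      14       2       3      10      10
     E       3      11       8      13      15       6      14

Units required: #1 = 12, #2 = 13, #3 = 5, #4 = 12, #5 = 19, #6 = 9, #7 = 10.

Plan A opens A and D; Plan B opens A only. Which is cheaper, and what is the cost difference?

Plan A: {A, D}: #1→A 13·12=156, #2→A 8·13=104, #3→A 2·5=10, #4→D 2·12=24, #5→D 3·19=57, #6→D 10·9=90, #7→A 8·10=80. Service 521; fixed 116; total 637.
Plan B: {A}: #1→A 13·12=156, #2→A 8·13=104, #3→A 2·5=10, #4→A 5·12=60, #5→A 15·19=285, #6→A 12·9=108, #7→A 8·10=80. Service 803; fixed 39; total 842.
Difference: |637 − 842| = 205.

Plan A is cheaper by 205.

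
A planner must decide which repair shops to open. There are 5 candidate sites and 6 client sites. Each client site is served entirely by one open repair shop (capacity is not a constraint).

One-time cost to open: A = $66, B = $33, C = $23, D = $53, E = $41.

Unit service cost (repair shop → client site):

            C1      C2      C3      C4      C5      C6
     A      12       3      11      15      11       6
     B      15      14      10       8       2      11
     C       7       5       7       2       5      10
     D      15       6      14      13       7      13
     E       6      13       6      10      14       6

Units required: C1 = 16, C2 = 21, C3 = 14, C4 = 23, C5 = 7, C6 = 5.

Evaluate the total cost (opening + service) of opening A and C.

Total cost: 473

Each client site is assigned to its cheapest site among the open ones.
{A, C}: C1→C 7·16=112, C2→A 3·21=63, C3→C 7·14=98, C4→C 2·23=46, C5→C 5·7=35, C6→A 6·5=30. Service 384; fixed 89; total 473.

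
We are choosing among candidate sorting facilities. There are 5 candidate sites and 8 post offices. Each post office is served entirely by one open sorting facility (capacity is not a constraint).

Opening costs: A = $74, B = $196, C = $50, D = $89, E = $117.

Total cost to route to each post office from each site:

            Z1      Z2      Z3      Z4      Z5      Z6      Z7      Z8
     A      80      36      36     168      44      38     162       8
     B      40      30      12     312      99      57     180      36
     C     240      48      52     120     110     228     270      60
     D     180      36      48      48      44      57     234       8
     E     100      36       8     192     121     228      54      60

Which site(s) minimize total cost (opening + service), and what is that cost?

For any fixed open set, each post office goes to its cheapest open site; total = fixed + service.
{D, E}: Z1→E 100, Z2→D 36, Z3→E 8, Z4→D 48, Z5→D 44, Z6→D 57, Z7→E 54, Z8→D 8. Service 355; fixed 206; total 561.
{A, D, E}: Z1→A 80, Z2→A 36, Z3→E 8, Z4→D 48, Z5→A 44, Z6→A 38, Z7→E 54, Z8→A 8. Service 316; fixed 280; total 596.
{C, D, E}: Z1→E 100, Z2→D 36, Z3→E 8, Z4→D 48, Z5→D 44, Z6→D 57, Z7→E 54, Z8→D 8. Service 355; fixed 256; total 611.
{A, B, C, D, E}: Z1→B 40, Z2→B 30, Z3→E 8, Z4→D 48, Z5→A 44, Z6→A 38, Z7→E 54, Z8→A 8. Service 270; fixed 526; total 796.
No other subset beats 561.

Open D and E; minimum total cost 561.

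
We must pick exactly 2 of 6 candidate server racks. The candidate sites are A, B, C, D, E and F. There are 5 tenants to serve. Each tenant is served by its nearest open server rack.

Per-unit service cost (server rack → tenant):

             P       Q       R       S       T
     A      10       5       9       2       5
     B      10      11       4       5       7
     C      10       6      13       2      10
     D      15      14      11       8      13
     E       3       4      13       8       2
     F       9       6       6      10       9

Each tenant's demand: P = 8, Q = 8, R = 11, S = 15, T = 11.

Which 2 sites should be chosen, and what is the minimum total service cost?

Choose B and E; total service cost 197.

With exactly 2 open, each tenant uses its cheapest among the chosen.
{B, E}: P→E 3·8=24, Q→E 4·8=32, R→B 4·11=44, S→B 5·15=75, T→E 2·11=22. Service cost 197.
{A, E}: service cost 207
{A, B}: service cost 249
Among all 15 size-2 choices, {B, E} is lowest.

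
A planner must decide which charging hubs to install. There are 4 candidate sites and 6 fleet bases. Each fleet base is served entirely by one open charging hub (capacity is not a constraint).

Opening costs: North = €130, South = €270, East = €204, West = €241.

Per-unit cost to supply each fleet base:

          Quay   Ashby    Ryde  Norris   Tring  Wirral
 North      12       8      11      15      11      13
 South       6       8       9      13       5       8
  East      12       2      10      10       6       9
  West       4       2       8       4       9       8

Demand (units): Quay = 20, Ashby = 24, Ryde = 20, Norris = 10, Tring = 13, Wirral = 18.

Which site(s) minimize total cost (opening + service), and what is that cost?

Open West only; minimum total cost 830.

For any fixed open set, each fleet base goes to its cheapest open site; total = fixed + service.
{West}: Quay→West 4·20=80, Ashby→West 2·24=48, Ryde→West 8·20=160, Norris→West 4·10=40, Tring→West 9·13=117, Wirral→West 8·18=144. Service 589; fixed 241; total 830.
{North, West}: service 589 + fixed 371 = 960
{East, West}: Quay→West 4·20=80, Ashby→East 2·24=48, Ryde→West 8·20=160, Norris→West 4·10=40, Tring→East 6·13=78, Wirral→West 8·18=144. Service 550; fixed 445; total 995.
{North, South, East, West}: Quay→West 4·20=80, Ashby→East 2·24=48, Ryde→West 8·20=160, Norris→West 4·10=40, Tring→South 5·13=65, Wirral→South 8·18=144. Service 537; fixed 845; total 1382.
(All 15 nonempty subsets were checked; West only is lowest.)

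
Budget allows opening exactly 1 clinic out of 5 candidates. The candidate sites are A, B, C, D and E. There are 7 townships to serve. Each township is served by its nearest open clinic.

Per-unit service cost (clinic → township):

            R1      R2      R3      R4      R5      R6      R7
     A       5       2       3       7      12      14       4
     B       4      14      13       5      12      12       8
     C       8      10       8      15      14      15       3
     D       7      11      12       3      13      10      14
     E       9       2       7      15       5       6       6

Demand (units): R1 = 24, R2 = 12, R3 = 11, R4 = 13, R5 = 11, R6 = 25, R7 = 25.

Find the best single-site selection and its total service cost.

Choose A only; total service cost 850.

With exactly 1 open, each township uses its cheapest among the chosen.
{A}: R1→A 5·24=120, R2→A 2·12=24, R3→A 3·11=33, R4→A 7·13=91, R5→A 12·11=132, R6→A 14·25=350, R7→A 4·25=100. Service cost 850.
{E}: service cost 867
{B}: service cost 1104
Among all 5 size-1 choices, {A} is lowest.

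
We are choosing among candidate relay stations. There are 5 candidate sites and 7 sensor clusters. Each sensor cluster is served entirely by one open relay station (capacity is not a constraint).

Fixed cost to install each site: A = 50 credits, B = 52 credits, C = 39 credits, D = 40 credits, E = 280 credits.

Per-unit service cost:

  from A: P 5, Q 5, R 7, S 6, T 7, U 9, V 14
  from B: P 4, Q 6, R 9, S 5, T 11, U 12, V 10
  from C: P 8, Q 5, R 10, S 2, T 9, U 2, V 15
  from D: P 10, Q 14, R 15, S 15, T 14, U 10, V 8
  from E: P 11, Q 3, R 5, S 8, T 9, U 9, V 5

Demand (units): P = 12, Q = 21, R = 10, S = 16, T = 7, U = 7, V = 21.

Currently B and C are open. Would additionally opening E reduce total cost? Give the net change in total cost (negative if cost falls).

Current service cost with {B, C}: 562.
Adding E: each sensor cluster re-picks its cheapest; new service cost 375, saving 187.
Extra fixed cost: 280. Net change = 280 − 187 = 93.
(Totals: 653 → 746.)

No — net change +93 (cost rises by 93).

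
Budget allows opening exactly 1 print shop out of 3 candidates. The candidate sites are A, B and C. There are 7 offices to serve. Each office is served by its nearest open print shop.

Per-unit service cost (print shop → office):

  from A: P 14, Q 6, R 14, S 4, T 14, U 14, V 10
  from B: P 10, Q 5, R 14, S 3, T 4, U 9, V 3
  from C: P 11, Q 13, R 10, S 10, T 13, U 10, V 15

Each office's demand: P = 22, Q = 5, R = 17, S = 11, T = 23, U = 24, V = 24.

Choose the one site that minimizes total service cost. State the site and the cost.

With exactly 1 open, each office uses its cheapest among the chosen.
{B}: P→B 10·22=220, Q→B 5·5=25, R→B 14·17=238, S→B 3·11=33, T→B 4·23=92, U→B 9·24=216, V→B 3·24=72. Service cost 896.
{C}: service cost 1486
{A}: service cost 1518
Among all 3 size-1 choices, {B} is lowest.

Choose B only; total service cost 896.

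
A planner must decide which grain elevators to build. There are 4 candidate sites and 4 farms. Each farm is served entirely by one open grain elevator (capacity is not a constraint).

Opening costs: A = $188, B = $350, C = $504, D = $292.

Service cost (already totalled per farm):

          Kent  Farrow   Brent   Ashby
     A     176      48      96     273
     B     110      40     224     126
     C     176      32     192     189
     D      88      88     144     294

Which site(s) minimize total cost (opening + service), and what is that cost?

Open A only; minimum total cost 781.

For any fixed open set, each farm goes to its cheapest open site; total = fixed + service.
{A}: Kent→A 176, Farrow→A 48, Brent→A 96, Ashby→A 273. Service 593; fixed 188; total 781.
{B}: service 500 + fixed 350 = 850
{D}: service 614 + fixed 292 = 906
{A, B, C, D}: service 342 + fixed 1334 = 1676
(All 15 nonempty subsets were checked; A only is lowest.)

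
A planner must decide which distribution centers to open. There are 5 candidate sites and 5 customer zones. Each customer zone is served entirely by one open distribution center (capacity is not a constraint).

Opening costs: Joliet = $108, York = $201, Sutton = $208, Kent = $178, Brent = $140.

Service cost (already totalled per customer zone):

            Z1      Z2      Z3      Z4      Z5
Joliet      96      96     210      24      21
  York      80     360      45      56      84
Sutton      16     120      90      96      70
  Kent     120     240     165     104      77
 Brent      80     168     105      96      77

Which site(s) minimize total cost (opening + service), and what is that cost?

For any fixed open set, each customer zone goes to its cheapest open site; total = fixed + service.
{Joliet}: Z1→Joliet 96, Z2→Joliet 96, Z3→Joliet 210, Z4→Joliet 24, Z5→Joliet 21. Service 447; fixed 108; total 555.
{Joliet, Sutton}: Z1→Sutton 16, Z2→Joliet 96, Z3→Sutton 90, Z4→Joliet 24, Z5→Joliet 21. Service 247; fixed 316; total 563.
{Joliet, Brent}: Z1→Brent 80, Z2→Joliet 96, Z3→Brent 105, Z4→Joliet 24, Z5→Joliet 21. Service 326; fixed 248; total 574.
{Joliet, York, Sutton, Kent, Brent}: Z1→Sutton 16, Z2→Joliet 96, Z3→York 45, Z4→Joliet 24, Z5→Joliet 21. Service 202; fixed 835; total 1037.
No other subset beats 555.

Open Joliet only; minimum total cost 555.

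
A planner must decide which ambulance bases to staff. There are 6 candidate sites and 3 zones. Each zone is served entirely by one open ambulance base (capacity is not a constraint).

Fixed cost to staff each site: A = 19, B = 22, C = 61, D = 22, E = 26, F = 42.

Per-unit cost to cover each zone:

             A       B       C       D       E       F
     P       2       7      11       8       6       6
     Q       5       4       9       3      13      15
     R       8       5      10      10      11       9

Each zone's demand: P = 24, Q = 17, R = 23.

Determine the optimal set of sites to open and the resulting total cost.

Open A and B; minimum total cost 272.

For any fixed open set, each zone goes to its cheapest open site; total = fixed + service.
{A, B}: P→A 2·24=48, Q→B 4·17=68, R→B 5·23=115. Service 231; fixed 41; total 272.
{A, B, D}: service 214 + fixed 63 = 277
{A, B, E}: service 231 + fixed 67 = 298
{A, B, C, D, E, F}: P→A 2·24=48, Q→D 3·17=51, R→B 5·23=115. Service 214; fixed 192; total 406.
No other subset beats 272.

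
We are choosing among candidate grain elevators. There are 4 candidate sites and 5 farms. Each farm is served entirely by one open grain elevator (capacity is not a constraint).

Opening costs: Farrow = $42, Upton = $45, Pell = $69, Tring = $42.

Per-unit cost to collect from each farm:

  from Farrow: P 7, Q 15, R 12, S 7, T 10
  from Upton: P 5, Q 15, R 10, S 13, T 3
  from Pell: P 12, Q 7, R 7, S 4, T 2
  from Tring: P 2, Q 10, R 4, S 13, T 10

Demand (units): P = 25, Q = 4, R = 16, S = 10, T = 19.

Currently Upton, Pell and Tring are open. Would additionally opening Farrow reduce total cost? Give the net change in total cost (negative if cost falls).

Current service cost with {Upton, Pell, Tring}: 220.
Adding Farrow: each farm re-picks its cheapest; new service cost 220, saving 0.
Extra fixed cost: 42. Net change = 42 − 0 = 42.
(Totals: 376 → 418.)

No — net change +42 (cost rises by 42).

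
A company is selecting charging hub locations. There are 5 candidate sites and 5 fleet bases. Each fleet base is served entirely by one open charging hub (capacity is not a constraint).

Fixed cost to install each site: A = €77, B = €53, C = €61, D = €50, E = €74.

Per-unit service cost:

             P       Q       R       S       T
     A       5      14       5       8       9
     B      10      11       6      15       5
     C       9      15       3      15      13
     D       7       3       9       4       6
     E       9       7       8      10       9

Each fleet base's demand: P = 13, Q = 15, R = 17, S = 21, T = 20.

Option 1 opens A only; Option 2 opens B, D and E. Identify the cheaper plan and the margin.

Option 2 is cheaper by 186.

Option 1: {A}: P→A 5·13=65, Q→A 14·15=210, R→A 5·17=85, S→A 8·21=168, T→A 9·20=180. Service 708; fixed 77; total 785.
Option 2: {B, D, E}: P→D 7·13=91, Q→D 3·15=45, R→B 6·17=102, S→D 4·21=84, T→B 5·20=100. Service 422; fixed 177; total 599.
Difference: |785 − 599| = 186.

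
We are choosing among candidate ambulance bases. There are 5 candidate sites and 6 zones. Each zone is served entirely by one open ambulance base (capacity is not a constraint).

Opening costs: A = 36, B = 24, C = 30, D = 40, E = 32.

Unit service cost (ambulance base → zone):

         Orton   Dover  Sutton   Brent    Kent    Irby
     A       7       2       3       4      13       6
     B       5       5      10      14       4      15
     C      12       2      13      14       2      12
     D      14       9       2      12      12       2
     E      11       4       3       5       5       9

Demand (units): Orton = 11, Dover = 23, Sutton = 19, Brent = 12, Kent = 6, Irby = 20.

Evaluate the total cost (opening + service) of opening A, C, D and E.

Total cost: 399

Each zone is assigned to its cheapest site among the open ones.
{A, C, D, E}: Orton→A 7·11=77, Dover→A 2·23=46, Sutton→D 2·19=38, Brent→A 4·12=48, Kent→C 2·6=12, Irby→D 2·20=40. Service 261; fixed 138; total 399.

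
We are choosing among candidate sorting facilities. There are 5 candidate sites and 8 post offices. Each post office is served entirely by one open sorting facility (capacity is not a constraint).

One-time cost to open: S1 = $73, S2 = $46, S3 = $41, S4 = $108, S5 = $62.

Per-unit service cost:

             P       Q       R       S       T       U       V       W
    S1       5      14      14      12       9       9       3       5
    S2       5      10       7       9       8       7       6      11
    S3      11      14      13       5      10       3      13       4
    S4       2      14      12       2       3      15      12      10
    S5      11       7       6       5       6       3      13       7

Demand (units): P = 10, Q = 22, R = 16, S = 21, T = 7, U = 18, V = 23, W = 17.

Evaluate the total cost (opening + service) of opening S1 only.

Total cost: 1286

Each post office is assigned to its cheapest site among the open ones.
{S1}: P→S1 5·10=50, Q→S1 14·22=308, R→S1 14·16=224, S→S1 12·21=252, T→S1 9·7=63, U→S1 9·18=162, V→S1 3·23=69, W→S1 5·17=85. Service 1213; fixed 73; total 1286.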